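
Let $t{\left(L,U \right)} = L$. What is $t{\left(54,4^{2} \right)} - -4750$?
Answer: $4804$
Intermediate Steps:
$t{\left(54,4^{2} \right)} - -4750 = 54 - -4750 = 54 + 4750 = 4804$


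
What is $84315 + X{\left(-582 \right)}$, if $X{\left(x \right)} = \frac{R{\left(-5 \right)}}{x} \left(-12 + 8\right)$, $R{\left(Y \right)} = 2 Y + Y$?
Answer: $\frac{8178545}{97} \approx 84315.0$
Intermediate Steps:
$R{\left(Y \right)} = 3 Y$
$X{\left(x \right)} = \frac{60}{x}$ ($X{\left(x \right)} = \frac{3 \left(-5\right)}{x} \left(-12 + 8\right) = - \frac{15}{x} \left(-4\right) = \frac{60}{x}$)
$84315 + X{\left(-582 \right)} = 84315 + \frac{60}{-582} = 84315 + 60 \left(- \frac{1}{582}\right) = 84315 - \frac{10}{97} = \frac{8178545}{97}$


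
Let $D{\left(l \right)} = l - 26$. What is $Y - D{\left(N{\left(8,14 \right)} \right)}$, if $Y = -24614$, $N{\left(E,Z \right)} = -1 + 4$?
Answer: $-24591$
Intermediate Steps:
$N{\left(E,Z \right)} = 3$
$D{\left(l \right)} = -26 + l$
$Y - D{\left(N{\left(8,14 \right)} \right)} = -24614 - \left(-26 + 3\right) = -24614 - -23 = -24614 + 23 = -24591$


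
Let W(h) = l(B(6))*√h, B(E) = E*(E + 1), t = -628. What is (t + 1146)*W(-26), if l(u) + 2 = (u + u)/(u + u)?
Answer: -518*I*√26 ≈ -2641.3*I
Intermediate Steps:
B(E) = E*(1 + E)
l(u) = -1 (l(u) = -2 + (u + u)/(u + u) = -2 + (2*u)/((2*u)) = -2 + (2*u)*(1/(2*u)) = -2 + 1 = -1)
W(h) = -√h
(t + 1146)*W(-26) = (-628 + 1146)*(-√(-26)) = 518*(-I*√26) = -518*I*√26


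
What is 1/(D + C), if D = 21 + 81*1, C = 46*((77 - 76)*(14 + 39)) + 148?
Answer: 1/2688 ≈ 0.00037202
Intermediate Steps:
C = 2586 (C = 46*(1*53) + 148 = 46*53 + 148 = 2438 + 148 = 2586)
D = 102 (D = 21 + 81 = 102)
1/(D + C) = 1/(102 + 2586) = 1/2688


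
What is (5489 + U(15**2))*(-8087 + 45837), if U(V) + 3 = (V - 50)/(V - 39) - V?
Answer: 18473358875/93 ≈ 1.9864e+8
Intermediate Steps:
U(V) = -3 - V + (-50 + V)/(-39 + V) (U(V) = -3 + ((V - 50)/(V - 39) - V) = -3 + ((-50 + V)/(-39 + V) - V) = -3 + (-V + (-50 + V)/(-39 + V)) = -3 - V + (-50 + V)/(-39 + V))
(5489 + U(15**2))*(-8087 + 45837) = (5489 + (67 - (15**2)**2 + 37*15**2)/(-39 + 15**2))*(-8087 + 45837) = (5489 + (67 - 1*225**2 + 37*225)/(-39 + 225))*37750 = (5489 + (67 - 1*50625 + 8325)/186)*37750 = (5489 + (67 - 50625 + 8325)/186)*37750 = (5489 + (1/186)*(-42233))*37750 = (5489 - 42233/186)*37750 = (978721/186)*37750 = 18473358875/93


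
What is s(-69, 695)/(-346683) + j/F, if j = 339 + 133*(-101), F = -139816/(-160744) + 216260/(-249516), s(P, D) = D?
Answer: -2844841532523914402/670786189527 ≈ -4.2411e+6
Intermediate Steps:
F = 3869738/1253381247 (F = -139816*(-1/160744) + 216260*(-1/249516) = 17477/20093 - 54065/62379 = 3869738/1253381247 ≈ 0.0030874)
j = -13094 (j = 339 - 13433 = -13094)
s(-69, 695)/(-346683) + j/F = 695/(-346683) - 13094/3869738/1253381247 = 695*(-1/346683) - 13094*1253381247/3869738 = -695/346683 - 8205887024109/1934869 = -2844841532523914402/670786189527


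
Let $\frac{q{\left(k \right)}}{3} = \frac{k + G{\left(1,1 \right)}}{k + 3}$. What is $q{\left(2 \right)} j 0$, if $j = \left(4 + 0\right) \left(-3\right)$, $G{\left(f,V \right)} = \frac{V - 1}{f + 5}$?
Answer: $0$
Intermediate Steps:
$G{\left(f,V \right)} = \frac{-1 + V}{5 + f}$
$j = -12$ ($j = 4 \left(-3\right) = -12$)
$q{\left(k \right)} = \frac{3 k}{3 + k}$ ($q{\left(k \right)} = 3 \frac{k + \frac{-1 + 1}{5 + 1}}{k + 3} = 3 \frac{k + \frac{1}{6} \cdot 0}{3 + k} = 3 \frac{k + 0}{3 + k} = 3 \frac{k}{3 + k} = \frac{3 k}{3 + k}$)
$q{\left(2 \right)} j 0 = 3 \cdot 2 \frac{1}{3 + 2} \left(-12\right) 0 = 3 \cdot 2 \cdot \frac{1}{5} \left(-12\right) 0 = \frac{6}{5} \left(-12\right) 0 = \left(- \frac{72}{5}\right) 0 = 0$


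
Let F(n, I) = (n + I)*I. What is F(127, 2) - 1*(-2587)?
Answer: 2845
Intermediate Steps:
F(n, I) = I*(I + n) (F(n, I) = (I + n)*I = I*(I + n))
F(127, 2) - 1*(-2587) = 2*(2 + 127) - 1*(-2587) = 2*129 + 2587 = 258 + 2587 = 2845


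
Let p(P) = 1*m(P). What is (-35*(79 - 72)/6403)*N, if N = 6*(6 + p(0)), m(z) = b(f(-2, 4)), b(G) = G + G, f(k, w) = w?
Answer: -20580/6403 ≈ -3.2141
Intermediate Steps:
b(G) = 2*G
m(z) = 8 (m(z) = 2*4 = 8)
p(P) = 8 (p(P) = 1*8 = 8)
N = 84 (N = 6*(6 + 8) = 6*14 = 84)
(-35*(79 - 72)/6403)*N = (-35*(79 - 72)/6403)*84 = (-35*7*(1/6403))*84 = -245*1/6403*84 = -245/6403*84 = -20580/6403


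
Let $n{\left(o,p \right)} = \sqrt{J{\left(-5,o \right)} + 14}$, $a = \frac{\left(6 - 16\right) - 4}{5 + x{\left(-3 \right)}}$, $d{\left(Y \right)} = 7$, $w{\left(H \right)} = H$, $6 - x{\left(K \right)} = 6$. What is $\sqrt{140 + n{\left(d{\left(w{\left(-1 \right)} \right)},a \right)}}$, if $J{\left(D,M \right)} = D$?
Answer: $\sqrt{143} \approx 11.958$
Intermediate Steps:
$x{\left(K \right)} = 0$ ($x{\left(K \right)} = 6 - 6 = 0$)
$a = - \frac{14}{5}$ ($a = \frac{\left(6 - 16\right) - 4}{5 + 0} = \frac{-10 - 4}{5} = \left(-14\right) \frac{1}{5} = - \frac{14}{5} \approx -2.8$)
$n{\left(o,p \right)} = 3$ ($n{\left(o,p \right)} = \sqrt{-5 + 14} = \sqrt{9} = 3$)
$\sqrt{140 + n{\left(d{\left(w{\left(-1 \right)} \right)},a \right)}} = \sqrt{140 + 3} = \sqrt{143}$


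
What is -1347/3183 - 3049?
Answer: -3235438/1061 ≈ -3049.4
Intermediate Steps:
-1347/3183 - 3049 = -1347*1/3183 - 3049 = -449/1061 - 3049 = -3235438/1061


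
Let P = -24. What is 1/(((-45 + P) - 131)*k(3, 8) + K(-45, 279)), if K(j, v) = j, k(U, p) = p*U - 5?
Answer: -1/3845 ≈ -0.00026008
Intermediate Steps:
k(U, p) = -5 + U*p (k(U, p) = U*p - 5 = -5 + U*p)
1/(((-45 + P) - 131)*k(3, 8) + K(-45, 279)) = 1/(((-45 - 24) - 131)*(-5 + 3*8) - 45) = 1/((-69 - 131)*(-5 + 24) - 45) = 1/(-200*19 - 45) = 1/(-3800 - 45) = 1/(-3845) = -1/3845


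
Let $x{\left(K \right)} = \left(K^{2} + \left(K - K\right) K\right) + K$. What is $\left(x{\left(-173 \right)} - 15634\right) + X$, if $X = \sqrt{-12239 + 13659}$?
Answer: $14122 + 2 \sqrt{355} \approx 14160.0$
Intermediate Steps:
$x{\left(K \right)} = K + K^{2}$ ($x{\left(K \right)} = \left(K^{2} + 0 K\right) + K = \left(K^{2} + 0\right) + K = K^{2} + K = K + K^{2}$)
$X = 2 \sqrt{355}$ ($X = \sqrt{1420} = 2 \sqrt{355} \approx 37.683$)
$\left(x{\left(-173 \right)} - 15634\right) + X = \left(- 173 \left(1 - 173\right) - 15634\right) + 2 \sqrt{355} = \left(\left(-173\right) \left(-172\right) - 15634\right) + 2 \sqrt{355} = \left(29756 - 15634\right) + 2 \sqrt{355} = 14122 + 2 \sqrt{355}$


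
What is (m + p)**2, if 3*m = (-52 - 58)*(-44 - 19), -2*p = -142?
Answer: 5669161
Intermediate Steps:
p = 71 (p = -1/2*(-142) = 71)
m = 2310 (m = ((-52 - 58)*(-44 - 19))/3 = (-110*(-63))/3 = (1/3)*6930 = 2310)
(m + p)**2 = (2310 + 71)**2 = 2381**2 = 5669161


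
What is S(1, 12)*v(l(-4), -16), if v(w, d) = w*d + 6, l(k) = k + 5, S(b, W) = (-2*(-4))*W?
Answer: -960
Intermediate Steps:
S(b, W) = 8*W
l(k) = 5 + k
v(w, d) = 6 + d*w (v(w, d) = d*w + 6 = 6 + d*w)
S(1, 12)*v(l(-4), -16) = (8*12)*(6 - 16*(5 - 4)) = 96*(6 - 16*1) = 96*(6 - 16) = 96*(-10) = -960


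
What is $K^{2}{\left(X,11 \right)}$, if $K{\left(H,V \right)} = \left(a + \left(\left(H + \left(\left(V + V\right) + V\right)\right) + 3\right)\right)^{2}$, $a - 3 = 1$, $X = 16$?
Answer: $9834496$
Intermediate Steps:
$a = 4$ ($a = 3 + 1 = 4$)
$K{\left(H,V \right)} = \left(7 + H + 3 V\right)^{2}$ ($K{\left(H,V \right)} = \left(4 + \left(\left(H + \left(\left(V + V\right) + V\right)\right) + 3\right)\right)^{2} = \left(4 + \left(\left(H + \left(2 V + V\right)\right) + 3\right)\right)^{2} = \left(4 + \left(\left(H + 3 V\right) + 3\right)\right)^{2} = \left(4 + \left(3 + H + 3 V\right)\right)^{2} = \left(7 + H + 3 V\right)^{2}$)
$K^{2}{\left(X,11 \right)} = \left(\left(7 + 16 + 3 \cdot 11\right)^{2}\right)^{2} = \left(\left(7 + 16 + 33\right)^{2}\right)^{2} = \left(56^{2}\right)^{2} = 3136^{2} = 9834496$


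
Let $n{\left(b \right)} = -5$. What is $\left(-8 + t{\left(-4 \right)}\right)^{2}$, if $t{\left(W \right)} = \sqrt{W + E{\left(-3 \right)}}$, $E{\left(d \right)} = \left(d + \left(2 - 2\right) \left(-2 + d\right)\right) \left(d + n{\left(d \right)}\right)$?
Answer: $84 - 32 \sqrt{5} \approx 12.446$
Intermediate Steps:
$E{\left(d \right)} = d \left(-5 + d\right)$ ($E{\left(d \right)} = \left(d + \left(2 - 2\right) \left(-2 + d\right)\right) \left(d - 5\right) = \left(d + 0 \left(-2 + d\right)\right) \left(-5 + d\right) = \left(d + 0\right) \left(-5 + d\right) = d \left(-5 + d\right)$)
$t{\left(W \right)} = \sqrt{24 + W}$ ($t{\left(W \right)} = \sqrt{W - 3 \left(-5 - 3\right)} = \sqrt{W - -24} = \sqrt{W + 24} = \sqrt{24 + W}$)
$\left(-8 + t{\left(-4 \right)}\right)^{2} = \left(-8 + \sqrt{24 - 4}\right)^{2} = \left(-8 + \sqrt{20}\right)^{2} = \left(-8 + 2 \sqrt{5}\right)^{2}$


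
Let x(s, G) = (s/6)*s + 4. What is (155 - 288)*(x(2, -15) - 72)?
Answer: 26866/3 ≈ 8955.3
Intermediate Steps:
x(s, G) = 4 + s²/6 (x(s, G) = (s*(⅙))*s + 4 = (s/6)*s + 4 = s²/6 + 4 = 4 + s²/6)
(155 - 288)*(x(2, -15) - 72) = (155 - 288)*((4 + (⅙)*2²) - 72) = -133*((4 + (⅙)*4) - 72) = -133*((4 + ⅔) - 72) = -133*(14/3 - 72) = -133*(-202/3) = 26866/3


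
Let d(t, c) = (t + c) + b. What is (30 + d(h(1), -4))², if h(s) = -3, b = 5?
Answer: 784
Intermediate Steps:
d(t, c) = 5 + c + t (d(t, c) = (t + c) + 5 = (c + t) + 5 = 5 + c + t)
(30 + d(h(1), -4))² = (30 + (5 - 4 - 3))² = (30 - 2)² = 28² = 784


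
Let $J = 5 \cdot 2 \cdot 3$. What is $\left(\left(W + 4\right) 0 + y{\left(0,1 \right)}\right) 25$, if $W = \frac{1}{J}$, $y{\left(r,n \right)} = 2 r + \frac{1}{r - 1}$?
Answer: $-25$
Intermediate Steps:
$J = 30$ ($J = 10 \cdot 3 = 30$)
$y{\left(r,n \right)} = \frac{1}{-1 + r} + 2 r$ ($y{\left(r,n \right)} = 2 r + \frac{1}{-1 + r} = \frac{1}{-1 + r} + 2 r$)
$W = \frac{1}{30} \approx 0.033333$
$\left(\left(W + 4\right) 0 + y{\left(0,1 \right)}\right) 25 = \left(\left(\frac{1}{30} + 4\right) 0 + \frac{1 - 0 + 2 \cdot 0^{2}}{-1 + 0}\right) 25 = \left(\frac{121}{30} \cdot 0 + \frac{1 + 0 + 2 \cdot 0}{-1}\right) 25 = \left(0 - \left(1 + 0 + 0\right)\right) 25 = \left(0 - 1\right) 25 = \left(-1\right) 25 = -25$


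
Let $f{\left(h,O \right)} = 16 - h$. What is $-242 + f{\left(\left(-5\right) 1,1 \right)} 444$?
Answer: $9082$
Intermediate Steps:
$-242 + f{\left(\left(-5\right) 1,1 \right)} 444 = -242 + \left(16 - \left(-5\right) 1\right) 444 = -242 + \left(16 - -5\right) 444 = -242 + \left(16 + 5\right) 444 = -242 + 21 \cdot 444 = -242 + 9324 = 9082$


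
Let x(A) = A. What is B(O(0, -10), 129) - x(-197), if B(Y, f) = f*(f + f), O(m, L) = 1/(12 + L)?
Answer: 33479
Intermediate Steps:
B(Y, f) = 2*f² (B(Y, f) = f*(2*f) = 2*f²)
B(O(0, -10), 129) - x(-197) = 2*129² - 1*(-197) = 2*16641 + 197 = 33282 + 197 = 33479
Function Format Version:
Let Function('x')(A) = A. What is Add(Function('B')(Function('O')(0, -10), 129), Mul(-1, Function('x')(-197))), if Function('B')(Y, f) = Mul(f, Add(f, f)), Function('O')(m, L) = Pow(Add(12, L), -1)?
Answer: 33479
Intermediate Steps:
Function('B')(Y, f) = Mul(2, Pow(f, 2)) (Function('B')(Y, f) = Mul(f, Mul(2, f)) = Mul(2, Pow(f, 2)))
Add(Function('B')(Function('O')(0, -10), 129), Mul(-1, Function('x')(-197))) = Add(Mul(2, Pow(129, 2)), Mul(-1, -197)) = Add(Mul(2, 16641), 197) = Add(33282, 197) = 33479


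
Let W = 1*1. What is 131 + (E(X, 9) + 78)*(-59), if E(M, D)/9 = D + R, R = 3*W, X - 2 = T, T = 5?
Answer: -10843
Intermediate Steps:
X = 7 (X = 2 + 5 = 7)
W = 1
R = 3 (R = 3*1 = 3)
E(M, D) = 27 + 9*D (E(M, D) = 9*(D + 3) = 9*(3 + D) = 27 + 9*D)
131 + (E(X, 9) + 78)*(-59) = 131 + ((27 + 9*9) + 78)*(-59) = 131 + ((27 + 81) + 78)*(-59) = 131 + (108 + 78)*(-59) = 131 + 186*(-59) = 131 - 10974 = -10843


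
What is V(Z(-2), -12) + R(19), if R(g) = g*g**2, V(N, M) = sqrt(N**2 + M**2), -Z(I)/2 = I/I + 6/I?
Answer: 6859 + 4*sqrt(10) ≈ 6871.6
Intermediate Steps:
Z(I) = -2 - 12/I (Z(I) = -2*(I/I + 6/I) = -2*(1 + 6/I) = -2 - 12/I)
V(N, M) = sqrt(M**2 + N**2)
R(g) = g**3
V(Z(-2), -12) + R(19) = sqrt((-12)**2 + (-2 - 12/(-2))**2) + 19**3 = sqrt(144 + (-2 - 12*(-1/2))**2) + 6859 = sqrt(144 + (-2 + 6)**2) + 6859 = sqrt(144 + 4**2) + 6859 = sqrt(144 + 16) + 6859 = sqrt(160) + 6859 = 4*sqrt(10) + 6859 = 6859 + 4*sqrt(10)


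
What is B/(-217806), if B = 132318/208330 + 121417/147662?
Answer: -22416572063/3350120310967380 ≈ -6.6913e-6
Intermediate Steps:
B = 22416572063/15381212230 (B = 132318*(1/208330) + 121417*(1/147662) = 66159/104165 + 121417/147662 = 22416572063/15381212230 ≈ 1.4574)
B/(-217806) = (22416572063/15381212230)/(-217806) = (22416572063/15381212230)*(-1/217806) = -22416572063/3350120310967380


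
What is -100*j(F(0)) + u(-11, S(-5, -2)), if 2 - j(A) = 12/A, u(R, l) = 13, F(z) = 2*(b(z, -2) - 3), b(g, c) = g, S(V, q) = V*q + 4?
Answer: -387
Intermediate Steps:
S(V, q) = 4 + V*q
F(z) = -6 + 2*z (F(z) = 2*(z - 3) = 2*(-3 + z) = -6 + 2*z)
j(A) = 2 - 12/A
-100*j(F(0)) + u(-11, S(-5, -2)) = -100*(2 - 12/(-6 + 2*0)) + 13 = -100*(2 - 12/(-6 + 0)) + 13 = -100*(2 - 12/(-6)) + 13 = -100*(2 - 12*(-⅙)) + 13 = -100*(2 + 2) + 13 = -100*4 + 13 = -400 + 13 = -387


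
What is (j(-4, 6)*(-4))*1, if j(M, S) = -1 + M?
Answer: 20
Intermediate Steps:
(j(-4, 6)*(-4))*1 = ((-1 - 4)*(-4))*1 = -5*(-4)*1 = 20*1 = 20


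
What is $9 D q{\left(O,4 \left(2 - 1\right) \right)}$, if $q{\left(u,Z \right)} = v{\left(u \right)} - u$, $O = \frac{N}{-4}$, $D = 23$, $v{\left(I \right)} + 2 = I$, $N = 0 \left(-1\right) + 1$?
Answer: $-414$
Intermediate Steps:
$N = 1$ ($N = 0 + 1 = 1$)
$v{\left(I \right)} = -2 + I$
$O = - \frac{1}{4}$ ($O = \frac{1}{-4} \cdot 1 = \left(- \frac{1}{4}\right) 1 = - \frac{1}{4} \approx -0.25$)
$q{\left(u,Z \right)} = -2$ ($q{\left(u,Z \right)} = \left(-2 + u\right) - u = -2$)
$9 D q{\left(O,4 \left(2 - 1\right) \right)} = 9 \cdot 23 \left(-2\right) = 207 \left(-2\right) = -414$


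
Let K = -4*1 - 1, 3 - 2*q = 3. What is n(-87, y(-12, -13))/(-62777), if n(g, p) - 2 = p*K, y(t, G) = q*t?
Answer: -2/62777 ≈ -3.1859e-5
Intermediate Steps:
q = 0 (q = 3/2 - 1/2*3 = 3/2 - 3/2 = 0)
y(t, G) = 0 (y(t, G) = 0*t = 0)
K = -5 (K = -4 - 1 = -5)
n(g, p) = 2 - 5*p (n(g, p) = 2 + p*(-5) = 2 - 5*p)
n(-87, y(-12, -13))/(-62777) = (2 - 5*0)/(-62777) = (2 + 0)*(-1/62777) = 2*(-1/62777) = -2/62777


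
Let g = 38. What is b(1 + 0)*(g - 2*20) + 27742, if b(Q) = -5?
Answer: 27752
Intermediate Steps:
b(1 + 0)*(g - 2*20) + 27742 = -5*(38 - 2*20) + 27742 = -5*(38 - 40) + 27742 = -5*(-2) + 27742 = 10 + 27742 = 27752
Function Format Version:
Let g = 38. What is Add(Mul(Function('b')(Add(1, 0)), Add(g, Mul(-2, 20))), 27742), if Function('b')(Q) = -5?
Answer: 27752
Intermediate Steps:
Add(Mul(Function('b')(Add(1, 0)), Add(g, Mul(-2, 20))), 27742) = Add(Mul(-5, Add(38, Mul(-2, 20))), 27742) = Add(Mul(-5, Add(38, -40)), 27742) = Add(Mul(-5, -2), 27742) = Add(10, 27742) = 27752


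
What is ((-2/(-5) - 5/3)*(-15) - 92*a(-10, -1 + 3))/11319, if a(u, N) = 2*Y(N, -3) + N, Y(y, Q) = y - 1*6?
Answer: 571/11319 ≈ 0.050446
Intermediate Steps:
Y(y, Q) = -6 + y (Y(y, Q) = y - 6 = -6 + y)
a(u, N) = -12 + 3*N (a(u, N) = 2*(-6 + N) + N = (-12 + 2*N) + N = -12 + 3*N)
((-2/(-5) - 5/3)*(-15) - 92*a(-10, -1 + 3))/11319 = ((-2/(-5) - 5/3)*(-15) - 92*(-12 + 3*(-1 + 3)))/11319 = ((-2*(-⅕) - 5*⅓)*(-15) - 92*(-12 + 3*2))*(1/11319) = ((⅖ - 5/3)*(-15) - 92*(-12 + 6))*(1/11319) = (-19/15*(-15) - 92*(-6))*(1/11319) = (19 + 552)*(1/11319) = 571*(1/11319) = 571/11319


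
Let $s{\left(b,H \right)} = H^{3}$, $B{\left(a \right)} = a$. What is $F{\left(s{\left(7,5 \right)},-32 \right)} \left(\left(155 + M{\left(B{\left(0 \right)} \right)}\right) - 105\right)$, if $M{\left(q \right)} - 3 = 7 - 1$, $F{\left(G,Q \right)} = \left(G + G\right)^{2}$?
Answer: $3687500$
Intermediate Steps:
$F{\left(G,Q \right)} = 4 G^{2}$ ($F{\left(G,Q \right)} = \left(2 G\right)^{2} = 4 G^{2}$)
$M{\left(q \right)} = 9$ ($M{\left(q \right)} = 3 + \left(7 - 1\right) = 3 + 6 = 9$)
$F{\left(s{\left(7,5 \right)},-32 \right)} \left(\left(155 + M{\left(B{\left(0 \right)} \right)}\right) - 105\right) = 4 \left(5^{3}\right)^{2} \left(\left(155 + 9\right) - 105\right) = 4 \cdot 125^{2} \left(164 - 105\right) = 4 \cdot 15625 \cdot 59 = 62500 \cdot 59 = 3687500$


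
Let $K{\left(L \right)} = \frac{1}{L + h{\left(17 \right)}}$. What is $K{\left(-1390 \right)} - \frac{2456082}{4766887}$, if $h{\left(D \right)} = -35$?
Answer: $- \frac{3504683737}{6792813975} \approx -0.51594$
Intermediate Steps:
$K{\left(L \right)} = \frac{1}{-35 + L}$ ($K{\left(L \right)} = \frac{1}{L - 35} = \frac{1}{-35 + L}$)
$K{\left(-1390 \right)} - \frac{2456082}{4766887} = \frac{1}{-35 - 1390} - \frac{2456082}{4766887} = \frac{1}{-1425} - 2456082 \cdot \frac{1}{4766887} = - \frac{1}{1425} - \frac{2456082}{4766887} = - \frac{3504683737}{6792813975}$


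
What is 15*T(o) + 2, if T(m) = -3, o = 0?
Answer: -43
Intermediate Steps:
15*T(o) + 2 = 15*(-3) + 2 = -45 + 2 = -43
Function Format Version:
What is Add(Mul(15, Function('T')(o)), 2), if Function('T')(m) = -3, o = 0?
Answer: -43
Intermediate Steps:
Add(Mul(15, Function('T')(o)), 2) = Add(Mul(15, -3), 2) = Add(-45, 2) = -43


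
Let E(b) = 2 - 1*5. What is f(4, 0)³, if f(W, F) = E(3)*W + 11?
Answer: -1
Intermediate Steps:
E(b) = -3 (E(b) = 2 - 5 = -3)
f(W, F) = 11 - 3*W (f(W, F) = -3*W + 11 = 11 - 3*W)
f(4, 0)³ = (11 - 3*4)³ = (11 - 12)³ = (-1)³ = -1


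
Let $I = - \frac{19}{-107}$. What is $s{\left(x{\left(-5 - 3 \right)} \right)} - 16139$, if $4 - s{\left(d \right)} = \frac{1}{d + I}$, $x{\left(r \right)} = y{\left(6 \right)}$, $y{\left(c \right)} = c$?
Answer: $- \frac{10665342}{661} \approx -16135.0$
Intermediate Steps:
$I = \frac{19}{107}$ ($I = \left(-19\right) \left(- \frac{1}{107}\right) = \frac{19}{107} \approx 0.17757$)
$x{\left(r \right)} = 6$
$s{\left(d \right)} = 4 - \frac{1}{\frac{19}{107} + d}$ ($s{\left(d \right)} = 4 - \frac{1}{d + \frac{19}{107}} = 4 - \frac{1}{\frac{19}{107} + d}$)
$s{\left(x{\left(-5 - 3 \right)} \right)} - 16139 = \frac{-31 + 428 \cdot 6}{19 + 107 \cdot 6} - 16139 = \frac{-31 + 2568}{19 + 642} - 16139 = \frac{1}{661} \cdot 2537 - 16139 = \frac{2537}{661} - 16139 = - \frac{10665342}{661}$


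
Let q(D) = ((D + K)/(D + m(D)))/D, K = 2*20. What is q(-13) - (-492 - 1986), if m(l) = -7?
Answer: 644307/260 ≈ 2478.1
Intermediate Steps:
K = 40
q(D) = (40 + D)/(D*(-7 + D)) (q(D) = ((D + 40)/(D - 7))/D = ((40 + D)/(-7 + D))/D = (40 + D)/(D*(-7 + D)))
q(-13) - (-492 - 1986) = (40 - 13)/((-13)*(-7 - 13)) - (-492 - 1986) = -1/13*27/(-20) - 1*(-2478) = -1/13*(-1/20)*27 + 2478 = 27/260 + 2478 = 644307/260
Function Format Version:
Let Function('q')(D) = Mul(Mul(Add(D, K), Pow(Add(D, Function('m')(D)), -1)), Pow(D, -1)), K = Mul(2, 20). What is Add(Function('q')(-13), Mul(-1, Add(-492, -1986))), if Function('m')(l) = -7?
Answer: Rational(644307, 260) ≈ 2478.1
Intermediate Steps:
K = 40
Function('q')(D) = Mul(Pow(D, -1), Pow(Add(-7, D), -1), Add(40, D)) (Function('q')(D) = Mul(Mul(Add(D, 40), Pow(Add(D, -7), -1)), Pow(D, -1)) = Mul(Mul(Add(40, D), Pow(Add(-7, D), -1)), Pow(D, -1)) = Mul(Mul(Pow(Add(-7, D), -1), Add(40, D)), Pow(D, -1)) = Mul(Pow(D, -1), Pow(Add(-7, D), -1), Add(40, D)))
Add(Function('q')(-13), Mul(-1, Add(-492, -1986))) = Add(Mul(Pow(-13, -1), Pow(Add(-7, -13), -1), Add(40, -13)), Mul(-1, Add(-492, -1986))) = Add(Mul(Rational(-1, 13), Pow(-20, -1), 27), Mul(-1, -2478)) = Add(Mul(Rational(-1, 13), Rational(-1, 20), 27), 2478) = Add(Rational(27, 260), 2478) = Rational(644307, 260)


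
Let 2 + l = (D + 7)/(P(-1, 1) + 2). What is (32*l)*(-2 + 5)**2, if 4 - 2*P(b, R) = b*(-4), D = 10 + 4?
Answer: 2448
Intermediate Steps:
D = 14
P(b, R) = 2 + 2*b (P(b, R) = 2 - b*(-4)/2 = 2 - (-2)*b = 2 + 2*b)
l = 17/2 (l = -2 + (14 + 7)/((2 + 2*(-1)) + 2) = -2 + 21/((2 - 2) + 2) = -2 + 21/(0 + 2) = -2 + 21/2 = 17/2 ≈ 8.5000)
(32*l)*(-2 + 5)**2 = (32*(17/2))*(-2 + 5)**2 = 272*3**2 = 272*9 = 2448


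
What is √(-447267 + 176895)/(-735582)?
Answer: -I*√67593/367791 ≈ -0.00070689*I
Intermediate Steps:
√(-447267 + 176895)/(-735582) = √(-270372)*(-1/735582) = (2*I*√67593)*(-1/735582) = -I*√67593/367791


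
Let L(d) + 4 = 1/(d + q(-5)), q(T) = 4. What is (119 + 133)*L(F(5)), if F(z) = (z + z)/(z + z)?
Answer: -4788/5 ≈ -957.60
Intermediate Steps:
F(z) = 1 (F(z) = (2*z)/((2*z)) = (2*z)*(1/(2*z)) = 1)
L(d) = -4 + 1/(4 + d) (L(d) = -4 + 1/(d + 4) = -4 + 1/(4 + d))
(119 + 133)*L(F(5)) = (119 + 133)*((-15 - 4*1)/(4 + 1)) = 252*((-15 - 4)/5) = 252*((⅕)*(-19)) = 252*(-19/5) = -4788/5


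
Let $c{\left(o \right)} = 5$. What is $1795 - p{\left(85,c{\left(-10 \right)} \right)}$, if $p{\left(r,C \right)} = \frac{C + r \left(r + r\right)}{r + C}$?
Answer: $\frac{29419}{18} \approx 1634.4$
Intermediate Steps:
$p{\left(r,C \right)} = \frac{C + 2 r^{2}}{C + r}$ ($p{\left(r,C \right)} = \frac{C + r 2 r}{C + r} = \frac{C + 2 r^{2}}{C + r}$)
$1795 - p{\left(85,c{\left(-10 \right)} \right)} = 1795 - \frac{5 + 2 \cdot 85^{2}}{5 + 85} = 1795 - \frac{5 + 2 \cdot 7225}{90} = 1795 - \frac{5 + 14450}{90} = 1795 - \frac{1}{90} \cdot 14455 = 1795 - \frac{2891}{18} = \frac{29419}{18}$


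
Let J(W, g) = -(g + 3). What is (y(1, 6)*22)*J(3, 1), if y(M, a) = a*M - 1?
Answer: -440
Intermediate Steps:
J(W, g) = -3 - g (J(W, g) = -(3 + g) = -3 - g)
y(M, a) = -1 + M*a (y(M, a) = M*a - 1 = -1 + M*a)
(y(1, 6)*22)*J(3, 1) = ((-1 + 1*6)*22)*(-3 - 1*1) = ((-1 + 6)*22)*(-3 - 1) = (5*22)*(-4) = 110*(-4) = -440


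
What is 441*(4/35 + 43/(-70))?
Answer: -441/2 ≈ -220.50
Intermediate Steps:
441*(4/35 + 43/(-70)) = 441*(4*(1/35) + 43*(-1/70)) = 441*(4/35 - 43/70) = 441*(-½) = -441/2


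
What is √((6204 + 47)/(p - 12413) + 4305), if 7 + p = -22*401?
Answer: √5380554998/1118 ≈ 65.610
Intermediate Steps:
p = -8829 (p = -7 - 22*401 = -7 - 8822 = -8829)
√((6204 + 47)/(p - 12413) + 4305) = √((6204 + 47)/(-8829 - 12413) + 4305) = √(6251/(-21242) + 4305) = √(6251*(-1/21242) + 4305) = √(-329/1118 + 4305) = √(4812661/1118) = √5380554998/1118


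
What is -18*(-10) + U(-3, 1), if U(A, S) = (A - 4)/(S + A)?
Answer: 367/2 ≈ 183.50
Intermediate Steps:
U(A, S) = (-4 + A)/(A + S)
-18*(-10) + U(-3, 1) = -18*(-10) + (-4 - 3)/(-3 + 1) = 180 - 7/(-2) = 180 - ½*(-7) = 180 + 7/2 = 367/2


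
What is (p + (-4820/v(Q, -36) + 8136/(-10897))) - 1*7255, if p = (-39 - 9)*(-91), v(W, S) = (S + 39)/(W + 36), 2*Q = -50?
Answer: -672162265/32691 ≈ -20561.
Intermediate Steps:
Q = -25 (Q = (½)*(-50) = -25)
v(W, S) = (39 + S)/(36 + W)
p = 4368 (p = -48*(-91) = 4368)
(p + (-4820/v(Q, -36) + 8136/(-10897))) - 1*7255 = (4368 + (-4820*(36 - 25)/(39 - 36) + 8136/(-10897))) - 1*7255 = (4368 + (-4820/(3/11) + 8136*(-1/10897))) - 7255 = (4368 + (-4820/((1/11)*3) - 8136/10897)) - 7255 = (4368 + (-4820/3/11 - 8136/10897)) - 7255 = (4368 + (-4820*11/3 - 8136/10897)) - 7255 = (4368 + (-53020/3 - 8136/10897)) - 7255 = (4368 - 577783348/32691) - 7255 = -434989060/32691 - 7255 = -672162265/32691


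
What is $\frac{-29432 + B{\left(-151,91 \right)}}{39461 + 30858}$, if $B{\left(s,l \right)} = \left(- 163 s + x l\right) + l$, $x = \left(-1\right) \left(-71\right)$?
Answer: $\frac{1733}{70319} \approx 0.024645$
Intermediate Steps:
$x = 71$
$B{\left(s,l \right)} = - 163 s + 72 l$ ($B{\left(s,l \right)} = \left(- 163 s + 71 l\right) + l = - 163 s + 72 l$)
$\frac{-29432 + B{\left(-151,91 \right)}}{39461 + 30858} = \frac{-29432 + \left(\left(-163\right) \left(-151\right) + 72 \cdot 91\right)}{39461 + 30858} = \frac{-29432 + \left(24613 + 6552\right)}{70319} = \left(-29432 + 31165\right) \frac{1}{70319} = 1733 \cdot \frac{1}{70319} = \frac{1733}{70319}$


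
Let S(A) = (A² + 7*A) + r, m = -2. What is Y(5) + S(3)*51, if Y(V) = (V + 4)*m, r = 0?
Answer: 1512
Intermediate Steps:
Y(V) = -8 - 2*V (Y(V) = (V + 4)*(-2) = (4 + V)*(-2) = -8 - 2*V)
S(A) = A² + 7*A (S(A) = (A² + 7*A) + 0 = A² + 7*A)
Y(5) + S(3)*51 = (-8 - 2*5) + (3*(7 + 3))*51 = (-8 - 10) + (3*10)*51 = -18 + 30*51 = -18 + 1530 = 1512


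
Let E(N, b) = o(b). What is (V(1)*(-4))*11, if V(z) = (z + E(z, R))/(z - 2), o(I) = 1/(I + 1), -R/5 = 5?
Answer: 253/6 ≈ 42.167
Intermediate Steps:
R = -25 (R = -5*5 = -25)
o(I) = 1/(1 + I)
E(N, b) = 1/(1 + b)
V(z) = (-1/24 + z)/(-2 + z) (V(z) = (z + 1/(1 - 25))/(z - 2) = (z + 1/(-24))/(-2 + z) = (z - 1/24)/(-2 + z) = (-1/24 + z)/(-2 + z))
(V(1)*(-4))*11 = (((-1/24 + 1)/(-2 + 1))*(-4))*11 = (((23/24)/(-1))*(-4))*11 = (-1*23/24*(-4))*11 = -23/24*(-4)*11 = (23/6)*11 = 253/6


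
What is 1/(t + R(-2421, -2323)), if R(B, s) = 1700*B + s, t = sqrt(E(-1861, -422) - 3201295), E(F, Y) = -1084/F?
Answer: -7663640803/31559055048101380 - I*sqrt(11087110183371)/31559055048101380 ≈ -2.4284e-7 - 1.0551e-10*I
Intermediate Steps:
t = I*sqrt(11087110183371)/1861 (t = sqrt(-1084/(-1861) - 3201295) = sqrt(-1084*(-1/1861) - 3201295) = sqrt(1084/1861 - 3201295) = sqrt(-5957608911/1861) = I*sqrt(11087110183371)/1861 ≈ 1789.2*I)
R(B, s) = s + 1700*B
1/(t + R(-2421, -2323)) = 1/(I*sqrt(11087110183371)/1861 + (-2323 + 1700*(-2421))) = 1/(I*sqrt(11087110183371)/1861 + (-2323 - 4115700)) = 1/(I*sqrt(11087110183371)/1861 - 4118023) = 1/(-4118023 + I*sqrt(11087110183371)/1861)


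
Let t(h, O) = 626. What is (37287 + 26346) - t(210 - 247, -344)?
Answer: 63007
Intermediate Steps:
(37287 + 26346) - t(210 - 247, -344) = (37287 + 26346) - 1*626 = 63633 - 626 = 63007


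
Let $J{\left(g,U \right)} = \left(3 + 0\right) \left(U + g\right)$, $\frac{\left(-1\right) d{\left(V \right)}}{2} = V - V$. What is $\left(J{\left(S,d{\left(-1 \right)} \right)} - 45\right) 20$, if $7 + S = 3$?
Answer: $-1140$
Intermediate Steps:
$S = -4$ ($S = -7 + 3 = -4$)
$d{\left(V \right)} = 0$ ($d{\left(V \right)} = - 2 \left(V - V\right) = \left(-2\right) 0 = 0$)
$J{\left(g,U \right)} = 3 U + 3 g$ ($J{\left(g,U \right)} = 3 \left(U + g\right) = 3 U + 3 g$)
$\left(J{\left(S,d{\left(-1 \right)} \right)} - 45\right) 20 = \left(\left(3 \cdot 0 + 3 \left(-4\right)\right) - 45\right) 20 = \left(\left(0 - 12\right) - 45\right) 20 = \left(-12 - 45\right) 20 = \left(-57\right) 20 = -1140$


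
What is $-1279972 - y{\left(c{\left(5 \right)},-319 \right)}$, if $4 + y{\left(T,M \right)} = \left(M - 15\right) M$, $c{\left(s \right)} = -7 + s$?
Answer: $-1386514$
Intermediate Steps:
$y{\left(T,M \right)} = -4 + M \left(-15 + M\right)$ ($y{\left(T,M \right)} = -4 + \left(M - 15\right) M = -4 + \left(-15 + M\right) M = -4 + M \left(-15 + M\right)$)
$-1279972 - y{\left(c{\left(5 \right)},-319 \right)} = -1279972 - \left(-4 + \left(-319\right)^{2} - -4785\right) = -1279972 - \left(-4 + 101761 + 4785\right) = -1279972 - 106542 = -1386514$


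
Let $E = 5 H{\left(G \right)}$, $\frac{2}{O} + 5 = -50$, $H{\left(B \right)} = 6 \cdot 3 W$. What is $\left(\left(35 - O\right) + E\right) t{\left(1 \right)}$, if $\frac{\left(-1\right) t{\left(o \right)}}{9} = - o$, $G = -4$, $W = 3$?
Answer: $\frac{150993}{55} \approx 2745.3$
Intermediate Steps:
$t{\left(o \right)} = 9 o$ ($t{\left(o \right)} = - 9 \left(- o\right) = 9 o$)
$H{\left(B \right)} = 54$ ($H{\left(B \right)} = 6 \cdot 3 \cdot 3 = 18 \cdot 3 = 54$)
$O = - \frac{2}{55}$ ($O = \frac{2}{-5 - 50} = \frac{2}{-55} = 2 \left(- \frac{1}{55}\right) = - \frac{2}{55} \approx -0.036364$)
$E = 270$ ($E = 5 \cdot 54 = 270$)
$\left(\left(35 - O\right) + E\right) t{\left(1 \right)} = \left(\left(35 - - \frac{2}{55}\right) + 270\right) 9 \cdot 1 = \left(\left(35 + \frac{2}{55}\right) + 270\right) 9 = \left(\frac{1927}{55} + 270\right) 9 = \frac{16777}{55} \cdot 9 = \frac{150993}{55}$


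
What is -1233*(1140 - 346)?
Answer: -979002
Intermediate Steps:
-1233*(1140 - 346) = -1233*794 = -979002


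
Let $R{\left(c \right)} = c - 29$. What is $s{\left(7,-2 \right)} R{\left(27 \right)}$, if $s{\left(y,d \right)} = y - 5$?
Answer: $-4$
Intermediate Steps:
$s{\left(y,d \right)} = -5 + y$ ($s{\left(y,d \right)} = y - 5 = -5 + y$)
$R{\left(c \right)} = -29 + c$
$s{\left(7,-2 \right)} R{\left(27 \right)} = \left(-5 + 7\right) \left(-29 + 27\right) = 2 \left(-2\right) = -4$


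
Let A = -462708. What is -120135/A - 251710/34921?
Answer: -37424332115/5386075356 ≈ -6.9483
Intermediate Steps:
-120135/A - 251710/34921 = -120135/(-462708) - 251710/34921 = -120135*(-1/462708) - 251710*1/34921 = 40045/154236 - 251710/34921 = -37424332115/5386075356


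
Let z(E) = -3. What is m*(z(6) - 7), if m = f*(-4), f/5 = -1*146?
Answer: -29200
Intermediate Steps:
f = -730 (f = 5*(-1*146) = 5*(-146) = -730)
m = 2920 (m = -730*(-4) = 2920)
m*(z(6) - 7) = 2920*(-3 - 7) = 2920*(-10) = -29200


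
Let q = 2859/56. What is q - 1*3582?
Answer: -197733/56 ≈ -3530.9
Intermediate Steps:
q = 2859/56 (q = 2859*(1/56) = 2859/56 ≈ 51.054)
q - 1*3582 = 2859/56 - 1*3582 = 2859/56 - 3582 = -197733/56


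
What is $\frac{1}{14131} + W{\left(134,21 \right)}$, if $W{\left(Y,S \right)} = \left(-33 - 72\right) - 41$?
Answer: $- \frac{2063125}{14131} \approx -146.0$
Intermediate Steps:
$W{\left(Y,S \right)} = -146$ ($W{\left(Y,S \right)} = -105 - 41 = -146$)
$\frac{1}{14131} + W{\left(134,21 \right)} = \frac{1}{14131} - 146 = - \frac{2063125}{14131}$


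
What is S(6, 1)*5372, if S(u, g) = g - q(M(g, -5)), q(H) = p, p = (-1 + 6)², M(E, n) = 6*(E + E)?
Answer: -128928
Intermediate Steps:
M(E, n) = 12*E (M(E, n) = 6*(2*E) = 12*E)
p = 25 (p = 5² = 25)
q(H) = 25
S(u, g) = -25 + g (S(u, g) = g - 1*25 = g - 25 = -25 + g)
S(6, 1)*5372 = (-25 + 1)*5372 = -24*5372 = -128928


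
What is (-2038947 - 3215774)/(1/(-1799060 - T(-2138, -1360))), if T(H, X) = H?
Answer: 9442323768762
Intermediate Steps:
(-2038947 - 3215774)/(1/(-1799060 - T(-2138, -1360))) = (-2038947 - 3215774)/(1/(-1799060 - 1*(-2138))) = -5254721/(1/(-1799060 + 2138)) = -5254721/(1/(-1796922)) = -5254721/(-1/1796922) = -5254721*(-1796922) = 9442323768762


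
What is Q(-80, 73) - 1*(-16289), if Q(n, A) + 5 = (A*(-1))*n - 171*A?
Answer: 9641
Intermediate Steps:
Q(n, A) = -5 - 171*A - A*n (Q(n, A) = -5 + ((A*(-1))*n - 171*A) = -5 + ((-A)*n - 171*A) = -5 + (-A*n - 171*A) = -5 + (-171*A - A*n) = -5 - 171*A - A*n)
Q(-80, 73) - 1*(-16289) = (-5 - 171*73 - 1*73*(-80)) - 1*(-16289) = (-5 - 12483 + 5840) + 16289 = -6648 + 16289 = 9641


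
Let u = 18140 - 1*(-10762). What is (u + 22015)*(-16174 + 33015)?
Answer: 857493197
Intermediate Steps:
u = 28902 (u = 18140 + 10762 = 28902)
(u + 22015)*(-16174 + 33015) = (28902 + 22015)*(-16174 + 33015) = 50917*16841 = 857493197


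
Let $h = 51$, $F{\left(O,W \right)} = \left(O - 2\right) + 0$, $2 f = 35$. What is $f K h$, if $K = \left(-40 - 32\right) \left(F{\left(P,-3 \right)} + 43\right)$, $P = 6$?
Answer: $-3020220$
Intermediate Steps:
$f = \frac{35}{2}$ ($f = \frac{1}{2} \cdot 35 = \frac{35}{2} \approx 17.5$)
$F{\left(O,W \right)} = -2 + O$ ($F{\left(O,W \right)} = \left(-2 + O\right) + 0 = -2 + O$)
$K = -3384$ ($K = \left(-40 - 32\right) \left(\left(-2 + 6\right) + 43\right) = - 72 \left(4 + 43\right) = \left(-72\right) 47 = -3384$)
$f K h = \frac{35}{2} \left(-3384\right) 51 = \left(-59220\right) 51 = -3020220$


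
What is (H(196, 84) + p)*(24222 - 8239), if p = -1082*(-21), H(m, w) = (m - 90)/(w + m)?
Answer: 50844048739/140 ≈ 3.6317e+8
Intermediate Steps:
H(m, w) = (-90 + m)/(m + w)
p = 22722
(H(196, 84) + p)*(24222 - 8239) = ((-90 + 196)/(196 + 84) + 22722)*(24222 - 8239) = (106/280 + 22722)*15983 = ((1/280)*106 + 22722)*15983 = (53/140 + 22722)*15983 = (3181133/140)*15983 = 50844048739/140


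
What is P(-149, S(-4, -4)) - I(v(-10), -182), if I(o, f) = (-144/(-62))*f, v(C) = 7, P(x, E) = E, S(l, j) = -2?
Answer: 13042/31 ≈ 420.71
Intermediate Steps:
I(o, f) = 72*f/31 (I(o, f) = (-144*(-1/62))*f = 72*f/31)
P(-149, S(-4, -4)) - I(v(-10), -182) = -2 - 72*(-182)/31 = -2 - 1*(-13104/31) = -2 + 13104/31 = 13042/31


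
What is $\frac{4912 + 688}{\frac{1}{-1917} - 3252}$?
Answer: $- \frac{2147040}{1246817} \approx -1.722$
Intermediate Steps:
$\frac{4912 + 688}{\frac{1}{-1917} - 3252} = \frac{5600}{- \frac{1}{1917} - 3252} = \frac{5600}{- \frac{6234085}{1917}} = 5600 \left(- \frac{1917}{6234085}\right) = - \frac{2147040}{1246817}$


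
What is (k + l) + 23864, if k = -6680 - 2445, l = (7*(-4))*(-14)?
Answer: 15131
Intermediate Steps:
l = 392 (l = -28*(-14) = 392)
k = -9125
(k + l) + 23864 = (-9125 + 392) + 23864 = -8733 + 23864 = 15131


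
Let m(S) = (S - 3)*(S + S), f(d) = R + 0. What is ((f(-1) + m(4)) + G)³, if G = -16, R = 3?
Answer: -125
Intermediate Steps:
f(d) = 3 (f(d) = 3 + 0 = 3)
m(S) = 2*S*(-3 + S) (m(S) = (-3 + S)*(2*S) = 2*S*(-3 + S))
((f(-1) + m(4)) + G)³ = ((3 + 2*4*(-3 + 4)) - 16)³ = ((3 + 2*4*1) - 16)³ = ((3 + 8) - 16)³ = (11 - 16)³ = (-5)³ = -125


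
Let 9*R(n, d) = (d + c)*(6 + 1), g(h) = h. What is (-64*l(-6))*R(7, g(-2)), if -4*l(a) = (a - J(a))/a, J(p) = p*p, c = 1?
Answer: -784/9 ≈ -87.111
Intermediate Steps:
R(n, d) = 7/9 + 7*d/9 (R(n, d) = ((d + 1)*(6 + 1))/9 = ((1 + d)*7)/9 = (7 + 7*d)/9 = 7/9 + 7*d/9)
J(p) = p**2
l(a) = -(a - a**2)/(4*a)
(-64*l(-6))*R(7, g(-2)) = (-64*(-1/4 + (1/4)*(-6)))*(7/9 + (7/9)*(-2)) = (-64*(-1/4 - 3/2))*(7/9 - 14/9) = -64*(-7/4)*(-7/9) = 112*(-7/9) = -784/9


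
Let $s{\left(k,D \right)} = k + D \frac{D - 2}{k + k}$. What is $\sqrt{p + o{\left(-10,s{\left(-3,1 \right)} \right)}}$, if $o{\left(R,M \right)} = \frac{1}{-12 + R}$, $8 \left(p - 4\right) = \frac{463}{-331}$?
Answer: $\frac{\sqrt{801711790}}{14564} \approx 1.9441$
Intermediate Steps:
$s{\left(k,D \right)} = k + \frac{D \left(-2 + D\right)}{2 k}$ ($s{\left(k,D \right)} = k + D \frac{-2 + D}{2 k} = k + \frac{D \left(-2 + D\right)}{2 k}$)
$p = \frac{10129}{2648}$ ($p = 4 + \frac{463 \frac{1}{-331}}{8} = 4 + \frac{463 \left(- \frac{1}{331}\right)}{8} = 4 + \frac{1}{8} \left(- \frac{463}{331}\right) = 4 - \frac{463}{2648} = \frac{10129}{2648} \approx 3.8251$)
$\sqrt{p + o{\left(-10,s{\left(-3,1 \right)} \right)}} = \sqrt{\frac{10129}{2648} + \frac{1}{-12 - 10}} = \sqrt{\frac{10129}{2648} + \frac{1}{-22}} = \sqrt{\frac{10129}{2648} - \frac{1}{22}} = \sqrt{\frac{110095}{29128}} = \frac{\sqrt{801711790}}{14564}$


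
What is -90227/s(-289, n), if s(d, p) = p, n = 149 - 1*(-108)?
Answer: -90227/257 ≈ -351.08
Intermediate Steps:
n = 257 (n = 149 + 108 = 257)
-90227/s(-289, n) = -90227/257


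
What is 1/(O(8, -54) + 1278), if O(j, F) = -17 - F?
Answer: 1/1315 ≈ 0.00076046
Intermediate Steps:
1/(O(8, -54) + 1278) = 1/((-17 - 1*(-54)) + 1278) = 1/((-17 + 54) + 1278) = 1/(37 + 1278) = 1/1315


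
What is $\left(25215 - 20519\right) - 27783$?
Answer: $-23087$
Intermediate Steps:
$\left(25215 - 20519\right) - 27783 = 4696 - 27783 = -23087$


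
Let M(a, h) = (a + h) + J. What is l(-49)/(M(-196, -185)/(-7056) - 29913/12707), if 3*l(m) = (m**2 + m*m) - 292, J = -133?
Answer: -13478975664/20453473 ≈ -659.01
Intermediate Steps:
M(a, h) = -133 + a + h (M(a, h) = (a + h) - 133 = -133 + a + h)
l(m) = -292/3 + 2*m**2/3 (l(m) = ((m**2 + m*m) - 292)/3 = ((m**2 + m**2) - 292)/3 = (2*m**2 - 292)/3 = (-292 + 2*m**2)/3 = -292/3 + 2*m**2/3)
l(-49)/(M(-196, -185)/(-7056) - 29913/12707) = (-292/3 + (2/3)*(-49)**2)/((-133 - 196 - 185)/(-7056) - 29913/12707) = (-292/3 + (2/3)*2401)/(-514*(-1/7056) - 29913*1/12707) = (-292/3 + 4802/3)/(257/3528 - 29913/12707) = 4510/(3*(-102267365/44830296)) = (4510/3)*(-44830296/102267365) = -13478975664/20453473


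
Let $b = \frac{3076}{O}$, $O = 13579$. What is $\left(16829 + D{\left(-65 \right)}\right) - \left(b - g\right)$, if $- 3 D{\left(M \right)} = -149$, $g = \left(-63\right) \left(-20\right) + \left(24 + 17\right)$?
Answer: $\frac{740575853}{40737} \approx 18179.0$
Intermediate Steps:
$g = 1301$ ($g = 1260 + 41 = 1301$)
$D{\left(M \right)} = \frac{149}{3}$ ($D{\left(M \right)} = \left(- \frac{1}{3}\right) \left(-149\right) = \frac{149}{3}$)
$b = \frac{3076}{13579} \approx 0.22653$
$\left(16829 + D{\left(-65 \right)}\right) - \left(b - g\right) = \left(16829 + \frac{149}{3}\right) + \left(1301 - \frac{3076}{13579}\right) = \frac{50636}{3} + \left(1301 - \frac{3076}{13579}\right) = \frac{50636}{3} + \frac{17663203}{13579} = \frac{740575853}{40737}$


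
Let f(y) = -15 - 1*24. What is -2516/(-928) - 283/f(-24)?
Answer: 90187/9048 ≈ 9.9676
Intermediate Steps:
f(y) = -39 (f(y) = -15 - 24 = -39)
-2516/(-928) - 283/f(-24) = -2516/(-928) - 283/(-39) = -2516*(-1/928) - 283*(-1/39) = 629/232 + 283/39 = 90187/9048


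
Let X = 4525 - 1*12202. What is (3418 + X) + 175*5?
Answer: -3384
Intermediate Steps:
X = -7677 (X = 4525 - 12202 = -7677)
(3418 + X) + 175*5 = (3418 - 7677) + 175*5 = -4259 + 875 = -3384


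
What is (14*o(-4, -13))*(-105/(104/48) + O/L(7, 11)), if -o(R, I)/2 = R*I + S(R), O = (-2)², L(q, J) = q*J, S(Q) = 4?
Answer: 10854592/143 ≈ 75906.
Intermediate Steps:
L(q, J) = J*q
O = 4
o(R, I) = -8 - 2*I*R (o(R, I) = -2*(R*I + 4) = -2*(I*R + 4) = -2*(4 + I*R) = -8 - 2*I*R)
(14*o(-4, -13))*(-105/(104/48) + O/L(7, 11)) = (14*(-8 - 2*(-13)*(-4)))*(-105/(104/48) + 4/((11*7))) = (14*(-8 - 104))*(-105/(104*(1/48)) + 4/77) = (14*(-112))*(-105/13/6 + 4*(1/77)) = -1568*(-105*6/13 + 4/77) = -1568*(-630/13 + 4/77) = -1568*(-48458/1001) = 10854592/143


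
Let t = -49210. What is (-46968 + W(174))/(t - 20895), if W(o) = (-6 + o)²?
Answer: 18744/70105 ≈ 0.26737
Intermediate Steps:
(-46968 + W(174))/(t - 20895) = (-46968 + (-6 + 174)²)/(-49210 - 20895) = (-46968 + 168²)/(-70105) = (-46968 + 28224)*(-1/70105) = -18744*(-1/70105) = 18744/70105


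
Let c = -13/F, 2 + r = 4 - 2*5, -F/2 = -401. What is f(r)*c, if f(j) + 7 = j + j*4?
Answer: 611/802 ≈ 0.76185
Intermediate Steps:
F = 802 (F = -2*(-401) = 802)
r = -8 (r = -2 + (4 - 2*5) = -2 + (4 - 10) = -2 - 6 = -8)
f(j) = -7 + 5*j (f(j) = -7 + (j + j*4) = -7 + (j + 4*j) = -7 + 5*j)
c = -13/802 ≈ -0.016209
f(r)*c = (-7 + 5*(-8))*(-13/802) = (-7 - 40)*(-13/802) = -47*(-13/802) = 611/802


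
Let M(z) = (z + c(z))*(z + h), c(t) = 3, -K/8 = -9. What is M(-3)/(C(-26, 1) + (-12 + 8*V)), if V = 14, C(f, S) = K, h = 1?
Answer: 0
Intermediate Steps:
K = 72 (K = -8*(-9) = 72)
C(f, S) = 72
M(z) = (1 + z)*(3 + z) (M(z) = (z + 3)*(z + 1) = (3 + z)*(1 + z) = (1 + z)*(3 + z))
M(-3)/(C(-26, 1) + (-12 + 8*V)) = (3 + (-3)² + 4*(-3))/(72 + (-12 + 8*14)) = (3 + 9 - 12)/(72 + (-12 + 112)) = 0/(72 + 100) = 0/172 = 0*(1/172) = 0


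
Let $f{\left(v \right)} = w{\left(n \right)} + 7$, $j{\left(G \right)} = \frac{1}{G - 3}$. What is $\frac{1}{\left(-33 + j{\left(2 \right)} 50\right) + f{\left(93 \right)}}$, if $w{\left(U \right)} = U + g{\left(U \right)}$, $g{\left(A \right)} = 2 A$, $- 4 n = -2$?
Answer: $- \frac{2}{149} \approx -0.013423$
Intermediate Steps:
$n = \frac{1}{2}$ ($n = \left(- \frac{1}{4}\right) \left(-2\right) = \frac{1}{2} \approx 0.5$)
$j{\left(G \right)} = \frac{1}{-3 + G}$
$w{\left(U \right)} = 3 U$ ($w{\left(U \right)} = U + 2 U = 3 U$)
$f{\left(v \right)} = \frac{17}{2}$ ($f{\left(v \right)} = 3 \cdot \frac{1}{2} + 7 = \frac{3}{2} + 7 = \frac{17}{2}$)
$\frac{1}{\left(-33 + j{\left(2 \right)} 50\right) + f{\left(93 \right)}} = \frac{1}{\left(-33 + \frac{1}{-3 + 2} \cdot 50\right) + \frac{17}{2}} = \frac{1}{\left(-33 + \frac{1}{-1} \cdot 50\right) + \frac{17}{2}} = \frac{1}{\left(-33 - 50\right) + \frac{17}{2}} = \frac{1}{-83 + \frac{17}{2}} = \frac{1}{- \frac{149}{2}} = - \frac{2}{149}$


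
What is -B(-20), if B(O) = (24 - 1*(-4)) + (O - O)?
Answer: -28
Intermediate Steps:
B(O) = 28 (B(O) = (24 + 4) + 0 = 28 + 0 = 28)
-B(-20) = -1*28 = -28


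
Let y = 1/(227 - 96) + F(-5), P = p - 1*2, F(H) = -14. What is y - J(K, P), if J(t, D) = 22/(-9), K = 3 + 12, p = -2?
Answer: -13615/1179 ≈ -11.548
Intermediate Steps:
P = -4 (P = -2 - 1*2 = -2 - 2 = -4)
K = 15
J(t, D) = -22/9 (J(t, D) = 22*(-⅑) = -22/9)
y = -1833/131 (y = 1/(227 - 96) - 14 = 1/131 - 14 = -1833/131 ≈ -13.992)
y - J(K, P) = -1833/131 - 1*(-22/9) = -1833/131 + 22/9 = -13615/1179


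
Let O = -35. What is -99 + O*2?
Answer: -169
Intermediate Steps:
-99 + O*2 = -99 - 35*2 = -99 - 70 = -169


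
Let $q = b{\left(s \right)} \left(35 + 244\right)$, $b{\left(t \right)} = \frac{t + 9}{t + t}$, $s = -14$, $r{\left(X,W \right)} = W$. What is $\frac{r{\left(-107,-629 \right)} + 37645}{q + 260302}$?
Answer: $\frac{1036448}{7289851} \approx 0.14218$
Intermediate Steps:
$b{\left(t \right)} = \frac{9 + t}{2 t}$
$q = \frac{1395}{28}$ ($q = \frac{9 - 14}{2 \left(-14\right)} \left(35 + 244\right) = \frac{1}{2} \left(- \frac{1}{14}\right) \left(-5\right) 279 = \frac{5}{28} \cdot 279 = \frac{1395}{28} \approx 49.821$)
$\frac{r{\left(-107,-629 \right)} + 37645}{q + 260302} = \frac{-629 + 37645}{\frac{1395}{28} + 260302} = \frac{37016}{\frac{7289851}{28}} = 37016 \cdot \frac{28}{7289851} = \frac{1036448}{7289851}$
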